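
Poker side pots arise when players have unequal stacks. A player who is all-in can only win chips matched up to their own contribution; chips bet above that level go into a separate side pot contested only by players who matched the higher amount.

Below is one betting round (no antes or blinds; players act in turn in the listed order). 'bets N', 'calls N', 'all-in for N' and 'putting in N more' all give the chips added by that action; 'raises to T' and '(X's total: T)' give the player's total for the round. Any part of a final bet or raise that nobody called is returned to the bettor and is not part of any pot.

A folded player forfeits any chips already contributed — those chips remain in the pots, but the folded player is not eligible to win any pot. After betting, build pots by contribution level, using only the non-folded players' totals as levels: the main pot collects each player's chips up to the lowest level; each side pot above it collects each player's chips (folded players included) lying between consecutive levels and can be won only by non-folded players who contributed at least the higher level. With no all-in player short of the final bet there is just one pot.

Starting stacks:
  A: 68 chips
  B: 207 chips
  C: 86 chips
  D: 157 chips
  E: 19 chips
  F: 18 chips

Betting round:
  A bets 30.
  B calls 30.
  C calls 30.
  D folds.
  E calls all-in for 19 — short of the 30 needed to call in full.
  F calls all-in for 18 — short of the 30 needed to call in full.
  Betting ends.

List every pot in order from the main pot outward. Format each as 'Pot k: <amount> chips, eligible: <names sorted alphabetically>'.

Contributions: A=30, B=30, C=30, E=19, F=18
Folded: D
Pot levels (distinct totals of non-folded players): 18, 19, 30
Layer 1-18: 18 each from A, B, C, E, F = 18*5 = 90 chips; eligible A, B, C, E, F
Layer 19-19: 1 each from A, B, C, E = 1*4 = 4 chips; eligible A, B, C, E
Layer 20-30: 11 each from A, B, C = 11*3 = 33 chips; eligible A, B, C

Pot 1: 90 chips, eligible: A, B, C, E, F
Pot 2: 4 chips, eligible: A, B, C, E
Pot 3: 33 chips, eligible: A, B, C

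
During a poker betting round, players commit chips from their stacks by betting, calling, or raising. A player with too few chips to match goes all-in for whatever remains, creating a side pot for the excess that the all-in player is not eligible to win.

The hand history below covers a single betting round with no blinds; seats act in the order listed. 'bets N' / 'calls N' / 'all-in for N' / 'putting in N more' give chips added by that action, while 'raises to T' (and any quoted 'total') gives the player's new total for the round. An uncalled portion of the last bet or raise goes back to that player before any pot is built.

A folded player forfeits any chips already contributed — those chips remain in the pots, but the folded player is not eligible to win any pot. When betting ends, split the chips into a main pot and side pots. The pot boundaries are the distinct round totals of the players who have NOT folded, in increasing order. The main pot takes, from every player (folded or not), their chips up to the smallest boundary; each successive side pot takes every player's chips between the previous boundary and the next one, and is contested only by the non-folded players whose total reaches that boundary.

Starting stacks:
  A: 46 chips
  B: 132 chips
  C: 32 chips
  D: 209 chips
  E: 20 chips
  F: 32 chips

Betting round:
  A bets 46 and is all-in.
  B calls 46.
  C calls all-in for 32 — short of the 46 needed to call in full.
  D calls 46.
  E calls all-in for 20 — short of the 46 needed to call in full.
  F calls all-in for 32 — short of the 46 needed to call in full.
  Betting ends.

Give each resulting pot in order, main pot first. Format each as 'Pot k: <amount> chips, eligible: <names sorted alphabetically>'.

Contributions: A=46, B=46, C=32, D=46, E=20, F=32
Pot levels (distinct totals of non-folded players): 20, 32, 46
Layer 1-20: 20 each from A, B, C, D, E, F = 20*6 = 120 chips; eligible A, B, C, D, E, F
Layer 21-32: 12 each from A, B, C, D, F = 12*5 = 60 chips; eligible A, B, C, D, F
Layer 33-46: 14 each from A, B, D = 14*3 = 42 chips; eligible A, B, D

Pot 1: 120 chips, eligible: A, B, C, D, E, F
Pot 2: 60 chips, eligible: A, B, C, D, F
Pot 3: 42 chips, eligible: A, B, D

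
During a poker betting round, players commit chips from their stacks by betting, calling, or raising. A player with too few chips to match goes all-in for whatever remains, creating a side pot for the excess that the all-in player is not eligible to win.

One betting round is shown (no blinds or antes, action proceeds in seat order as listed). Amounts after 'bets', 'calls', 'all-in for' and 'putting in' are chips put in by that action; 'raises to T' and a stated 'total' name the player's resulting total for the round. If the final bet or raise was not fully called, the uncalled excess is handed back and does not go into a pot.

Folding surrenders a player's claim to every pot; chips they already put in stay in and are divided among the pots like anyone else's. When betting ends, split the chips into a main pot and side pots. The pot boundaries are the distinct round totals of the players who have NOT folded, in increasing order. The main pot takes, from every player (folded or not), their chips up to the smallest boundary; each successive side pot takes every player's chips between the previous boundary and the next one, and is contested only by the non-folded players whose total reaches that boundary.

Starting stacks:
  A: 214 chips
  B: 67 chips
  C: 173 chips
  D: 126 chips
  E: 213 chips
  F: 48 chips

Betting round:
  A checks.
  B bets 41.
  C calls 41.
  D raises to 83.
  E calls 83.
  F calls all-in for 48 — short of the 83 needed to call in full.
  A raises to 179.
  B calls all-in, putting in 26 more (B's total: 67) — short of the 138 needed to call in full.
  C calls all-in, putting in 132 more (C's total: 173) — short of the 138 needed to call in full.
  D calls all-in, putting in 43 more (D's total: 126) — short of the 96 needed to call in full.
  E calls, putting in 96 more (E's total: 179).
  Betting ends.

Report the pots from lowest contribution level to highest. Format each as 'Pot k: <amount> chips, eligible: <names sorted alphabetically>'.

Pot 1: 288 chips, eligible: A, B, C, D, E, F
Pot 2: 95 chips, eligible: A, B, C, D, E
Pot 3: 236 chips, eligible: A, C, D, E
Pot 4: 141 chips, eligible: A, C, E
Pot 5: 12 chips, eligible: A, E

Derivation:
Contributions: A=179, B=67, C=173, D=126, E=179, F=48
Pot levels (distinct totals of non-folded players): 48, 67, 126, 173, 179
Layer 1-48: 48 each from A, B, C, D, E, F = 48*6 = 288 chips; eligible A, B, C, D, E, F
Layer 49-67: 19 each from A, B, C, D, E = 19*5 = 95 chips; eligible A, B, C, D, E
Layer 68-126: 59 each from A, C, D, E = 59*4 = 236 chips; eligible A, C, D, E
Layer 127-173: 47 each from A, C, E = 47*3 = 141 chips; eligible A, C, E
Layer 174-179: 6 each from A, E = 6*2 = 12 chips; eligible A, E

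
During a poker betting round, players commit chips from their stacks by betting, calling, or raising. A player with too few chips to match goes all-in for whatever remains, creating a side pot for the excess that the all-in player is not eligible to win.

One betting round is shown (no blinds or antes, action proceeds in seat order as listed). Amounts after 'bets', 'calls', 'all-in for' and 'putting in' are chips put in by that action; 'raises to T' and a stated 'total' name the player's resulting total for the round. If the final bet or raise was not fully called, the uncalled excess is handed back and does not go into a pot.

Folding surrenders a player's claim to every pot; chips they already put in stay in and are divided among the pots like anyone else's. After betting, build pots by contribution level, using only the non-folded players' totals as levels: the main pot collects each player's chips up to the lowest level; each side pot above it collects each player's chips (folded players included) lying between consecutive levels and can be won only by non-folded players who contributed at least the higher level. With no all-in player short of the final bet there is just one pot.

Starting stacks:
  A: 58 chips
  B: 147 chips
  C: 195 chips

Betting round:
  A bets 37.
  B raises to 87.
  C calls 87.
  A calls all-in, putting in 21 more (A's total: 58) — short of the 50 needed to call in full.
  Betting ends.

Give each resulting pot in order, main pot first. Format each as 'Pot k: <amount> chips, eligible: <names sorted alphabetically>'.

Pot 1: 174 chips, eligible: A, B, C
Pot 2: 58 chips, eligible: B, C

Derivation:
Contributions: A=58, B=87, C=87
Pot levels (distinct totals of non-folded players): 58, 87
Layer 1-58: 58 each from A, B, C = 58*3 = 174 chips; eligible A, B, C
Layer 59-87: 29 each from B, C = 29*2 = 58 chips; eligible B, C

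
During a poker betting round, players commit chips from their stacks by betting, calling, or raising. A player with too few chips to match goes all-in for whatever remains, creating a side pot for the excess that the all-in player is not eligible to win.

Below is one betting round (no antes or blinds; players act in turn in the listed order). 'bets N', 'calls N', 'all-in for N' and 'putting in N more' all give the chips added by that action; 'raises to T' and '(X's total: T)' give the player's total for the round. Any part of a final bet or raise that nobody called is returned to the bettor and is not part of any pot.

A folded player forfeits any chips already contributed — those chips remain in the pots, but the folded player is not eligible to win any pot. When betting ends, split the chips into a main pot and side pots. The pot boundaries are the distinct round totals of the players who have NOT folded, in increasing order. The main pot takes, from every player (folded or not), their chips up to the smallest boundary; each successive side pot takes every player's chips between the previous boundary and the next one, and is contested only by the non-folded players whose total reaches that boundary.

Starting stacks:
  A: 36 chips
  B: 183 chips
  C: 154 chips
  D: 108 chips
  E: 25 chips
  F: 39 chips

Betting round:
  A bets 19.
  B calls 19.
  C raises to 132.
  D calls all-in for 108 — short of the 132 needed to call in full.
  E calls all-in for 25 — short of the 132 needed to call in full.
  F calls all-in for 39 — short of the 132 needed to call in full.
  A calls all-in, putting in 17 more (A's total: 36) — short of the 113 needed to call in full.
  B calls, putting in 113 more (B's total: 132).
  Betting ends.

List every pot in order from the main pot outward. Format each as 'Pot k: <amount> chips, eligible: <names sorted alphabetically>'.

Contributions: A=36, B=132, C=132, D=108, E=25, F=39
Pot levels (distinct totals of non-folded players): 25, 36, 39, 108, 132
Layer 1-25: 25 each from A, B, C, D, E, F = 25*6 = 150 chips; eligible A, B, C, D, E, F
Layer 26-36: 11 each from A, B, C, D, F = 11*5 = 55 chips; eligible A, B, C, D, F
Layer 37-39: 3 each from B, C, D, F = 3*4 = 12 chips; eligible B, C, D, F
Layer 40-108: 69 each from B, C, D = 69*3 = 207 chips; eligible B, C, D
Layer 109-132: 24 each from B, C = 24*2 = 48 chips; eligible B, C

Pot 1: 150 chips, eligible: A, B, C, D, E, F
Pot 2: 55 chips, eligible: A, B, C, D, F
Pot 3: 12 chips, eligible: B, C, D, F
Pot 4: 207 chips, eligible: B, C, D
Pot 5: 48 chips, eligible: B, C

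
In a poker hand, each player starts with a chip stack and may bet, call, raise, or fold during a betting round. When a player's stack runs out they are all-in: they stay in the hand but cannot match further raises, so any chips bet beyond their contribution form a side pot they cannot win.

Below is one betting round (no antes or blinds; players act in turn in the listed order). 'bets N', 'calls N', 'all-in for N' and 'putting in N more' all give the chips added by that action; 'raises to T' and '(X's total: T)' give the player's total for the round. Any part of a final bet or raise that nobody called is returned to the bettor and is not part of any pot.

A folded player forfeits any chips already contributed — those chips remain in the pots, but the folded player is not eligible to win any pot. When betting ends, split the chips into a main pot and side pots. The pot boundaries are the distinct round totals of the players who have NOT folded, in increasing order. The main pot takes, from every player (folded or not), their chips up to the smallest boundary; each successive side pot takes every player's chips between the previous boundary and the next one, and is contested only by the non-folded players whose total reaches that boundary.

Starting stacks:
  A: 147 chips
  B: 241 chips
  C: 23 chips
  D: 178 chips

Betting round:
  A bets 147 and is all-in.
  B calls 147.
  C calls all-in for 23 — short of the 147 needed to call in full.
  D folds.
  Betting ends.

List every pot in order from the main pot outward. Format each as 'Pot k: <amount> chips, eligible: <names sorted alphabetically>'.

Contributions: A=147, B=147, C=23
Folded: D
Pot levels (distinct totals of non-folded players): 23, 147
Layer 1-23: 23 each from A, B, C = 23*3 = 69 chips; eligible A, B, C
Layer 24-147: 124 each from A, B = 124*2 = 248 chips; eligible A, B

Pot 1: 69 chips, eligible: A, B, C
Pot 2: 248 chips, eligible: A, B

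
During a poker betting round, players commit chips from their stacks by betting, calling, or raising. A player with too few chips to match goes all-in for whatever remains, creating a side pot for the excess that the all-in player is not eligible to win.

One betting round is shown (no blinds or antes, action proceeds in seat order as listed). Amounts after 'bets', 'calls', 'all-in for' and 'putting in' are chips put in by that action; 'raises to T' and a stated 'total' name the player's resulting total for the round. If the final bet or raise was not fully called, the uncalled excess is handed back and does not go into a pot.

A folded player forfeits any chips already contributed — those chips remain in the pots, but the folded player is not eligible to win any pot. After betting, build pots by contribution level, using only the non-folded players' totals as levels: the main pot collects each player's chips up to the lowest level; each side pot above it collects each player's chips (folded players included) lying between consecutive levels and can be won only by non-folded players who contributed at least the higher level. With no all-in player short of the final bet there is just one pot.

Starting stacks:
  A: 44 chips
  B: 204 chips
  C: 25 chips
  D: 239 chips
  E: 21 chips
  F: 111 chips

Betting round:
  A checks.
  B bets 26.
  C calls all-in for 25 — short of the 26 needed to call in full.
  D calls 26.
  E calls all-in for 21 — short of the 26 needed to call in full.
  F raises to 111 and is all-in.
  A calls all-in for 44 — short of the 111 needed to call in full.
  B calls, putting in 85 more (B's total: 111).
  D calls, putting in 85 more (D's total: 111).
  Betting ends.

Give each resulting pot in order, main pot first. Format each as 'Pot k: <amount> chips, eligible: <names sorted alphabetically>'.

Pot 1: 126 chips, eligible: A, B, C, D, E, F
Pot 2: 20 chips, eligible: A, B, C, D, F
Pot 3: 76 chips, eligible: A, B, D, F
Pot 4: 201 chips, eligible: B, D, F

Derivation:
Contributions: A=44, B=111, C=25, D=111, E=21, F=111
Pot levels (distinct totals of non-folded players): 21, 25, 44, 111
Layer 1-21: 21 each from A, B, C, D, E, F = 21*6 = 126 chips; eligible A, B, C, D, E, F
Layer 22-25: 4 each from A, B, C, D, F = 4*5 = 20 chips; eligible A, B, C, D, F
Layer 26-44: 19 each from A, B, D, F = 19*4 = 76 chips; eligible A, B, D, F
Layer 45-111: 67 each from B, D, F = 67*3 = 201 chips; eligible B, D, F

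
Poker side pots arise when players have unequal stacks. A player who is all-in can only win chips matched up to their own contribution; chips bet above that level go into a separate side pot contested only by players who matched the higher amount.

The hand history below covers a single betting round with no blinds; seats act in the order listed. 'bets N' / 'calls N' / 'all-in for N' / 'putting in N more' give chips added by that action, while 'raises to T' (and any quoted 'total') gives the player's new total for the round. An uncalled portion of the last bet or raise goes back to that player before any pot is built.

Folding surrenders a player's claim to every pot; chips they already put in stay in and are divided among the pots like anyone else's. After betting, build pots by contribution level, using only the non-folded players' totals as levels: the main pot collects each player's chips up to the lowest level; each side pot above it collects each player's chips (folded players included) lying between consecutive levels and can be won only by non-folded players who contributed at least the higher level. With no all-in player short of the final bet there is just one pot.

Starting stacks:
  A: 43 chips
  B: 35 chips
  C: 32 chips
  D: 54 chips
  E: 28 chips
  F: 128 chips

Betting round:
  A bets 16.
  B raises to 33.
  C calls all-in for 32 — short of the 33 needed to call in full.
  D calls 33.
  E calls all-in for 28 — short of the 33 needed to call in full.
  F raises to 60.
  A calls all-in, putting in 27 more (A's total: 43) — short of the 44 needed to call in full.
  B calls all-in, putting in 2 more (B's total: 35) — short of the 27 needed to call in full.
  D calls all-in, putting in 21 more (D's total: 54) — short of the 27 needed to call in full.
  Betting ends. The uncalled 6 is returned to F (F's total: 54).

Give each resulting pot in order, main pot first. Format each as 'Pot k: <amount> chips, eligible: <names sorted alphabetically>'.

Contributions (after 6 returned to F): A=43, B=35, C=32, D=54, E=28, F=54
Pot levels (distinct totals of non-folded players): 28, 32, 35, 43, 54
Layer 1-28: 28 each from A, B, C, D, E, F = 28*6 = 168 chips; eligible A, B, C, D, E, F
Layer 29-32: 4 each from A, B, C, D, F = 4*5 = 20 chips; eligible A, B, C, D, F
Layer 33-35: 3 each from A, B, D, F = 3*4 = 12 chips; eligible A, B, D, F
Layer 36-43: 8 each from A, D, F = 8*3 = 24 chips; eligible A, D, F
Layer 44-54: 11 each from D, F = 11*2 = 22 chips; eligible D, F

Pot 1: 168 chips, eligible: A, B, C, D, E, F
Pot 2: 20 chips, eligible: A, B, C, D, F
Pot 3: 12 chips, eligible: A, B, D, F
Pot 4: 24 chips, eligible: A, D, F
Pot 5: 22 chips, eligible: D, F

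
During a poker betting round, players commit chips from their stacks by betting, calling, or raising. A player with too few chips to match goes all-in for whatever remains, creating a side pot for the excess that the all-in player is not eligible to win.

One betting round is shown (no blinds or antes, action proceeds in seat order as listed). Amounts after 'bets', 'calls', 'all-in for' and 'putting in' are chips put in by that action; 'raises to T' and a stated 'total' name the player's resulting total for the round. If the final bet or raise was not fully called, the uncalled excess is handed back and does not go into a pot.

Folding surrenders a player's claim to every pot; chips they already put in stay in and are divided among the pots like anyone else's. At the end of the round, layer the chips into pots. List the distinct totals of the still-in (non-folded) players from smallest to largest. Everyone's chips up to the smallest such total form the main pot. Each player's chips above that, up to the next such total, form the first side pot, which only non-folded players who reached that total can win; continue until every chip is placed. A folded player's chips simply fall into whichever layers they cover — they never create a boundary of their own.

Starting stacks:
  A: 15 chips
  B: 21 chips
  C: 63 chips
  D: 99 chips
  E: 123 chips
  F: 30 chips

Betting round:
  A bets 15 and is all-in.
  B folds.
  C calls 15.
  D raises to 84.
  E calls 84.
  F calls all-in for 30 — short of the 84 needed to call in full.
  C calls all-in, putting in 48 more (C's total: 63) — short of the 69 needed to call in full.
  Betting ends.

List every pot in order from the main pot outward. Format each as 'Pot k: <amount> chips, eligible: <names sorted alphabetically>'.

Contributions: A=15, C=63, D=84, E=84, F=30
Folded: B
Pot levels (distinct totals of non-folded players): 15, 30, 63, 84
Layer 1-15: 15 each from A, C, D, E, F = 15*5 = 75 chips; eligible A, C, D, E, F
Layer 16-30: 15 each from C, D, E, F = 15*4 = 60 chips; eligible C, D, E, F
Layer 31-63: 33 each from C, D, E = 33*3 = 99 chips; eligible C, D, E
Layer 64-84: 21 each from D, E = 21*2 = 42 chips; eligible D, E

Pot 1: 75 chips, eligible: A, C, D, E, F
Pot 2: 60 chips, eligible: C, D, E, F
Pot 3: 99 chips, eligible: C, D, E
Pot 4: 42 chips, eligible: D, E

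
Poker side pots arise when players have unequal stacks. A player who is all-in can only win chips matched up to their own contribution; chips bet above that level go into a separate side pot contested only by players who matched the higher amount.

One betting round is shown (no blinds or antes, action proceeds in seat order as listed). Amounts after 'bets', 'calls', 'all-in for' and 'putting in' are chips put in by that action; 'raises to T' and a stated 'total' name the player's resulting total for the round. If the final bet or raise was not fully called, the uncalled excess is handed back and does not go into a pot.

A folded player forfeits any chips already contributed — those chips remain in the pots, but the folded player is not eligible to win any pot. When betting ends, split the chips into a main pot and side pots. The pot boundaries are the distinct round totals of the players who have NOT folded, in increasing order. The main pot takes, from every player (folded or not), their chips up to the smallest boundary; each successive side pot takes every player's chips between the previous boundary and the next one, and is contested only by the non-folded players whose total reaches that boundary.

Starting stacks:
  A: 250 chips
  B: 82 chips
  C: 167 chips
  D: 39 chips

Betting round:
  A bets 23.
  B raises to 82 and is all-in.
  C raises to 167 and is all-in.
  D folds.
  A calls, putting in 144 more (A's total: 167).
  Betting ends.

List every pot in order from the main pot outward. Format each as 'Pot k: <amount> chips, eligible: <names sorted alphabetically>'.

Contributions: A=167, B=82, C=167
Folded: D
Pot levels (distinct totals of non-folded players): 82, 167
Layer 1-82: 82 each from A, B, C = 82*3 = 246 chips; eligible A, B, C
Layer 83-167: 85 each from A, C = 85*2 = 170 chips; eligible A, C

Pot 1: 246 chips, eligible: A, B, C
Pot 2: 170 chips, eligible: A, C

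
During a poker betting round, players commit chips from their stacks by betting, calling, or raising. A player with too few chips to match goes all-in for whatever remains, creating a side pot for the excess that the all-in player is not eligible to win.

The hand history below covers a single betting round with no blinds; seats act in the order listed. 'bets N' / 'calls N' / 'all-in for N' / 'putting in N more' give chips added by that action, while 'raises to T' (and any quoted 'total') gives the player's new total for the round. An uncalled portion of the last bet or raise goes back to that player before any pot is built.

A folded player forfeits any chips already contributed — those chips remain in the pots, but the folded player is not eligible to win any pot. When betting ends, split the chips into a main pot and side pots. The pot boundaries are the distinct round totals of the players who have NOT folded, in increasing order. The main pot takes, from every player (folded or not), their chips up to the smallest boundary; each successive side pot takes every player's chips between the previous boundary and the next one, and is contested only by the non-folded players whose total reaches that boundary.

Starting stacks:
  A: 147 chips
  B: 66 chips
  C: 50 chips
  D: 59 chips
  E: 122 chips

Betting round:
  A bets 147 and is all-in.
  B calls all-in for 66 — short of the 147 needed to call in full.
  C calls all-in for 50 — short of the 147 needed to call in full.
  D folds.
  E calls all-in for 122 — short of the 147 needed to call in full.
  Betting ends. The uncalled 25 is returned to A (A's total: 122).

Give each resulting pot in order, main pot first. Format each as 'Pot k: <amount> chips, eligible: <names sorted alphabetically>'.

Pot 1: 200 chips, eligible: A, B, C, E
Pot 2: 48 chips, eligible: A, B, E
Pot 3: 112 chips, eligible: A, E

Derivation:
Contributions (after 25 returned to A): A=122, B=66, C=50, E=122
Folded: D
Pot levels (distinct totals of non-folded players): 50, 66, 122
Layer 1-50: 50 each from A, B, C, E = 50*4 = 200 chips; eligible A, B, C, E
Layer 51-66: 16 each from A, B, E = 16*3 = 48 chips; eligible A, B, E
Layer 67-122: 56 each from A, E = 56*2 = 112 chips; eligible A, E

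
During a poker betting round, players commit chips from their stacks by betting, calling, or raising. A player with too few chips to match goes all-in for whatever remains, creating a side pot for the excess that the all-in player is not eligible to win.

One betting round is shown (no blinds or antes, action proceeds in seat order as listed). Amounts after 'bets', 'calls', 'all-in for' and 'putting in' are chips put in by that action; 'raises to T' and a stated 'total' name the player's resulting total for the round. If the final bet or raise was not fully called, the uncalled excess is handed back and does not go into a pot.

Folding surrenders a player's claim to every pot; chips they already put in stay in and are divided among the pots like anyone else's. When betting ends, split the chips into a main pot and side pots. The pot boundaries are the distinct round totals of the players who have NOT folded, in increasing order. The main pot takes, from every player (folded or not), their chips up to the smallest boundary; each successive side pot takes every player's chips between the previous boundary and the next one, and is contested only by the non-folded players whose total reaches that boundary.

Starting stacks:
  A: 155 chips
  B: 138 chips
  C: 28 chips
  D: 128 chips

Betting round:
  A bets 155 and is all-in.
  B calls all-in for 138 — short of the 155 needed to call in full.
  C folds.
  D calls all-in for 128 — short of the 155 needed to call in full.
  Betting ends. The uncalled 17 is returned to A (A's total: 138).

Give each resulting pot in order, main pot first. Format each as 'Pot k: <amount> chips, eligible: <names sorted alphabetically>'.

Pot 1: 384 chips, eligible: A, B, D
Pot 2: 20 chips, eligible: A, B

Derivation:
Contributions (after 17 returned to A): A=138, B=138, D=128
Folded: C
Pot levels (distinct totals of non-folded players): 128, 138
Layer 1-128: 128 each from A, B, D = 128*3 = 384 chips; eligible A, B, D
Layer 129-138: 10 each from A, B = 10*2 = 20 chips; eligible A, B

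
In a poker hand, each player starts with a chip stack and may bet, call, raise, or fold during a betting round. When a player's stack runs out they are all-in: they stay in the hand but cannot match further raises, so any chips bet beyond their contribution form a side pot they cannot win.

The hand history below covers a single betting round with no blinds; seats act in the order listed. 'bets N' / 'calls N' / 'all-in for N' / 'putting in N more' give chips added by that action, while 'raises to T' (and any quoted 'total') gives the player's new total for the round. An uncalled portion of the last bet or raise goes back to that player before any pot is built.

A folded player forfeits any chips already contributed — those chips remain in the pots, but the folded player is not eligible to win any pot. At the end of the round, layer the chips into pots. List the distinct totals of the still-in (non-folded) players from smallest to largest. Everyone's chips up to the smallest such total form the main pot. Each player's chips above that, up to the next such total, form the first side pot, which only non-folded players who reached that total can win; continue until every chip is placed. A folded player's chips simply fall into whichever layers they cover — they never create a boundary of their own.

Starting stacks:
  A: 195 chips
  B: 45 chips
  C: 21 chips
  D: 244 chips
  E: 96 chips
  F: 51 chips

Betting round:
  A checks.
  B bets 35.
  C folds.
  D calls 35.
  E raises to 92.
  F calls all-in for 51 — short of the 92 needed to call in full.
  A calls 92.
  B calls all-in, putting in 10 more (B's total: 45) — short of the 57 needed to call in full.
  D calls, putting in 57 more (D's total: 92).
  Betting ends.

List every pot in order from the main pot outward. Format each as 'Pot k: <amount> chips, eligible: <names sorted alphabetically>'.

Pot 1: 225 chips, eligible: A, B, D, E, F
Pot 2: 24 chips, eligible: A, D, E, F
Pot 3: 123 chips, eligible: A, D, E

Derivation:
Contributions: A=92, B=45, D=92, E=92, F=51
Folded: C
Pot levels (distinct totals of non-folded players): 45, 51, 92
Layer 1-45: 45 each from A, B, D, E, F = 45*5 = 225 chips; eligible A, B, D, E, F
Layer 46-51: 6 each from A, D, E, F = 6*4 = 24 chips; eligible A, D, E, F
Layer 52-92: 41 each from A, D, E = 41*3 = 123 chips; eligible A, D, E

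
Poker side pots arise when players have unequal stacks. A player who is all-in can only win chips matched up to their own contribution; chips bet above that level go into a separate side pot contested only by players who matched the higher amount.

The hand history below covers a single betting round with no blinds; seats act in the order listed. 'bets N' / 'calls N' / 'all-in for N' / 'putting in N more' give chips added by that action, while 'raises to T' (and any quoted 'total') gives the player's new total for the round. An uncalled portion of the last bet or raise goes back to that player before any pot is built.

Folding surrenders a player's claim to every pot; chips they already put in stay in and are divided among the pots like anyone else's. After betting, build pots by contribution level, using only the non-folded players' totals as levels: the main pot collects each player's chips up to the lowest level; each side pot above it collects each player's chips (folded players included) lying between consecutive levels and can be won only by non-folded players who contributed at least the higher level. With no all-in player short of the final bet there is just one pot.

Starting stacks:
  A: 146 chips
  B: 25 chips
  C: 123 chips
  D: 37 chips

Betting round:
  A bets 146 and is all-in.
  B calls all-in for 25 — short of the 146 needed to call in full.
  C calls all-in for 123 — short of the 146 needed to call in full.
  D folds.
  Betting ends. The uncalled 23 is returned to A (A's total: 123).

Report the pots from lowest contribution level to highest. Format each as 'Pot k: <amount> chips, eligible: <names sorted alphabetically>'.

Contributions (after 23 returned to A): A=123, B=25, C=123
Folded: D
Pot levels (distinct totals of non-folded players): 25, 123
Layer 1-25: 25 each from A, B, C = 25*3 = 75 chips; eligible A, B, C
Layer 26-123: 98 each from A, C = 98*2 = 196 chips; eligible A, C

Pot 1: 75 chips, eligible: A, B, C
Pot 2: 196 chips, eligible: A, C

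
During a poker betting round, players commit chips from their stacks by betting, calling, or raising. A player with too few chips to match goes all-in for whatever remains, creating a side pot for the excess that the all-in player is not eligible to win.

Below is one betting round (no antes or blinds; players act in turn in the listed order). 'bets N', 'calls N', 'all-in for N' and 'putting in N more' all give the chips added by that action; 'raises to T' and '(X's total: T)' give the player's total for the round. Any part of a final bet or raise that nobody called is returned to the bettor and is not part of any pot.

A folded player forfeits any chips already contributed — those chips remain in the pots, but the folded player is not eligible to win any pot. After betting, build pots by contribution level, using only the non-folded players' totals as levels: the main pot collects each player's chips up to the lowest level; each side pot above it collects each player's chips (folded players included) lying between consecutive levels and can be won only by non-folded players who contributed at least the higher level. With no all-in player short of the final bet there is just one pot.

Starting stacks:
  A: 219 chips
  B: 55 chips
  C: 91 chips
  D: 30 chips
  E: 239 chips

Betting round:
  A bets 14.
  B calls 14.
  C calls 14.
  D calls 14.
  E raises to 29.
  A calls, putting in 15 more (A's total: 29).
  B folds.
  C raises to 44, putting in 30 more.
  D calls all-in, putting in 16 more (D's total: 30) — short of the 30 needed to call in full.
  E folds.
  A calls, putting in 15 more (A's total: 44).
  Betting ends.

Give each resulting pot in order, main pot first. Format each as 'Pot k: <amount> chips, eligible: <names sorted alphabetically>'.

Pot 1: 133 chips, eligible: A, C, D
Pot 2: 28 chips, eligible: A, C

Derivation:
Contributions: A=44, B=14, C=44, D=30, E=29
Folded: B, E
Pot levels (distinct totals of non-folded players): 30, 44
Layer 1-30: A 30 + B 14 + C 30 + D 30 + E 29 = 133 chips; eligible A, C, D
Layer 31-44: 14 each from A, C = 14*2 = 28 chips; eligible A, C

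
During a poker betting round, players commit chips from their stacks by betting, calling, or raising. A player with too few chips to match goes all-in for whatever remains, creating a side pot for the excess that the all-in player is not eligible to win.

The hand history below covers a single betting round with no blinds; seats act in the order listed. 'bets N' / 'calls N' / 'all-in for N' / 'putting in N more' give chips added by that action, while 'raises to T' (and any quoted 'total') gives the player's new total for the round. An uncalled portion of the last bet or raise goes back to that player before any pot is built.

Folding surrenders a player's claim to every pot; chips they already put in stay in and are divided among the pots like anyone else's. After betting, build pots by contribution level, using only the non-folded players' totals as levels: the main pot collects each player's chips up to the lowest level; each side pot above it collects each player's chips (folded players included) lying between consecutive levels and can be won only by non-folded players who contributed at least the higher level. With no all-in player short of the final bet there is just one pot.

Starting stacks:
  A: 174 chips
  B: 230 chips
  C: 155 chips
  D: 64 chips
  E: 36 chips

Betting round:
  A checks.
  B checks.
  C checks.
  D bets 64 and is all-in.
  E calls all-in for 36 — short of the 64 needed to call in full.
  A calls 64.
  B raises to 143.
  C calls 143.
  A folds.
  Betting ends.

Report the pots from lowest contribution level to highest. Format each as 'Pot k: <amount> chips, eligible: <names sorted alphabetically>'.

Pot 1: 180 chips, eligible: B, C, D, E
Pot 2: 112 chips, eligible: B, C, D
Pot 3: 158 chips, eligible: B, C

Derivation:
Contributions: A=64, B=143, C=143, D=64, E=36
Folded: A
Pot levels (distinct totals of non-folded players): 36, 64, 143
Layer 1-36: 36 each from A, B, C, D, E = 36*5 = 180 chips; eligible B, C, D, E
Layer 37-64: 28 each from A, B, C, D = 28*4 = 112 chips; eligible B, C, D
Layer 65-143: 79 each from B, C = 79*2 = 158 chips; eligible B, C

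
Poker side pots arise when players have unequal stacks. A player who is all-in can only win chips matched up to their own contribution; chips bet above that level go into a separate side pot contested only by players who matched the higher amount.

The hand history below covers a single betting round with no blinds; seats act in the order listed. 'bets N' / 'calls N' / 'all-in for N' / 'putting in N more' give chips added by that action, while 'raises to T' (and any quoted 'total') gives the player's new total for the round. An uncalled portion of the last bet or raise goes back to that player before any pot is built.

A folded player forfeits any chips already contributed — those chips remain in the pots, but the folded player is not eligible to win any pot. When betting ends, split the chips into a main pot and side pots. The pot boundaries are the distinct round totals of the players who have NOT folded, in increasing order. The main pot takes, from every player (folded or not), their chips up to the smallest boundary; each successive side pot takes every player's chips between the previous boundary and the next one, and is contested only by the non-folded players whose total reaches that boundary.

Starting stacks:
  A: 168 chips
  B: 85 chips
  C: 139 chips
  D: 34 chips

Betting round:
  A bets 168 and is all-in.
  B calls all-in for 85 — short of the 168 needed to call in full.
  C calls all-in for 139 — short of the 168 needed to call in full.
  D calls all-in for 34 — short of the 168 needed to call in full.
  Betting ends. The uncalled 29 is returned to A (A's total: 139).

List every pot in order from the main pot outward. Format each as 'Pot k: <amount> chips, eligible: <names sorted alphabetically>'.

Contributions (after 29 returned to A): A=139, B=85, C=139, D=34
Pot levels (distinct totals of non-folded players): 34, 85, 139
Layer 1-34: 34 each from A, B, C, D = 34*4 = 136 chips; eligible A, B, C, D
Layer 35-85: 51 each from A, B, C = 51*3 = 153 chips; eligible A, B, C
Layer 86-139: 54 each from A, C = 54*2 = 108 chips; eligible A, C

Pot 1: 136 chips, eligible: A, B, C, D
Pot 2: 153 chips, eligible: A, B, C
Pot 3: 108 chips, eligible: A, C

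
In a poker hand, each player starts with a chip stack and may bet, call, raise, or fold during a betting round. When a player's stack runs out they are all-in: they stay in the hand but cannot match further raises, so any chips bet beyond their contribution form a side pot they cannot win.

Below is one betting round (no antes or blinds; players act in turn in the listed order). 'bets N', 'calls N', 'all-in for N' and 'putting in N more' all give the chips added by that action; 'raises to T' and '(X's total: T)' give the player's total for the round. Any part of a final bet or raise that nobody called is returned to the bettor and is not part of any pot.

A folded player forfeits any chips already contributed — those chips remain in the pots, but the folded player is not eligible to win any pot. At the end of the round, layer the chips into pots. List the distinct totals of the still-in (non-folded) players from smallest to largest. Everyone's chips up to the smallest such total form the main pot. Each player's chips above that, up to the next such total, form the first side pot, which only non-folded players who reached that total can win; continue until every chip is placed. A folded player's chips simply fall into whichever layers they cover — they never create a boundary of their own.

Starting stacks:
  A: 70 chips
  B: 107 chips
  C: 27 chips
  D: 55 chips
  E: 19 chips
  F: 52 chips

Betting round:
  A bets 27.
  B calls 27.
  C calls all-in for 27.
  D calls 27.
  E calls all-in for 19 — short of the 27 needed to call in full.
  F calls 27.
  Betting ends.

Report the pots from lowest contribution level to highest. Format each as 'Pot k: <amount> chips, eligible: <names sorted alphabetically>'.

Pot 1: 114 chips, eligible: A, B, C, D, E, F
Pot 2: 40 chips, eligible: A, B, C, D, F

Derivation:
Contributions: A=27, B=27, C=27, D=27, E=19, F=27
Pot levels (distinct totals of non-folded players): 19, 27
Layer 1-19: 19 each from A, B, C, D, E, F = 19*6 = 114 chips; eligible A, B, C, D, E, F
Layer 20-27: 8 each from A, B, C, D, F = 8*5 = 40 chips; eligible A, B, C, D, F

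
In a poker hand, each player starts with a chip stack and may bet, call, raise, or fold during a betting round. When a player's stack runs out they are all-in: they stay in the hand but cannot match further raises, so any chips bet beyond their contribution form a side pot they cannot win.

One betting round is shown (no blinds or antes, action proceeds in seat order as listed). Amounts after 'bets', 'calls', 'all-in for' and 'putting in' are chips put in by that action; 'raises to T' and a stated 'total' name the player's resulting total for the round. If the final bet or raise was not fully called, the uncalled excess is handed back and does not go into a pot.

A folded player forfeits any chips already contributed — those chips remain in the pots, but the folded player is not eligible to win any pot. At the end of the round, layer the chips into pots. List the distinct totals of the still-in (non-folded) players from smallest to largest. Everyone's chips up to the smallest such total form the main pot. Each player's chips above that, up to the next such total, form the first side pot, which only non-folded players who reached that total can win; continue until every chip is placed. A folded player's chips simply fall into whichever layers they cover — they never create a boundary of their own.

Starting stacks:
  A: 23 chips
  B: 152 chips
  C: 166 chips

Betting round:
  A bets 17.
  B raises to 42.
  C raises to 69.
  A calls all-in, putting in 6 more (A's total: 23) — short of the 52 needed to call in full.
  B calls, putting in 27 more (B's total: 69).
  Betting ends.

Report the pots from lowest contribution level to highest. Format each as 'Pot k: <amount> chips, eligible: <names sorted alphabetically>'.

Pot 1: 69 chips, eligible: A, B, C
Pot 2: 92 chips, eligible: B, C

Derivation:
Contributions: A=23, B=69, C=69
Pot levels (distinct totals of non-folded players): 23, 69
Layer 1-23: 23 each from A, B, C = 23*3 = 69 chips; eligible A, B, C
Layer 24-69: 46 each from B, C = 46*2 = 92 chips; eligible B, C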